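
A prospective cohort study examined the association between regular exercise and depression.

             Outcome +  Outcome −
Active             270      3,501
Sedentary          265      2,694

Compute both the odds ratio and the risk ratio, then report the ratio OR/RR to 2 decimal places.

0.98

Cells: a = 270, b = 3501, c = 265, d = 2694.
OR = (270·2694)/(3501·265) = 727380/927765 = 0.78401
Risk in exposed = 270/3771 = 0.07160; risk in unexposed = 265/2959 = 0.08956; RR = 0.79948
OR/RR = 0.78401 / 0.79948 = 0.98066
The outcome is rare in both groups, so OR ≈ RR (ratio near 1).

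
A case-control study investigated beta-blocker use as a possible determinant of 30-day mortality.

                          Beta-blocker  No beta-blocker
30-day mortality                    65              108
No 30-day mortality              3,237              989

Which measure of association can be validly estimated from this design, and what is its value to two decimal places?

0.18

Reading the table with exposure as columns: a = 65 (Beta-blocker, case), b = 3237 (Beta-blocker, non-case), c = 108 (No beta-blocker, case), d = 989.
This is a case-control study: participants were sampled on outcome status, so risks in the source population cannot be estimated directly — relative risk is not valid here. The odds ratio is the appropriate measure.
OR = (a·d)/(b·c) = (65 × 989) / (3237 × 108) = 64285 / 349596 = 0.18388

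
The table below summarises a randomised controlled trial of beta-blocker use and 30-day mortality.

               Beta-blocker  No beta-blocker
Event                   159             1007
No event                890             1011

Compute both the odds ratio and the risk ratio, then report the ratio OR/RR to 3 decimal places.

0.590

Reading the table with exposure as columns: a = 159 (Beta-blocker, case), b = 890 (Beta-blocker, non-case), c = 1007 (No beta-blocker, case), d = 1011.
OR = (159·1011)/(890·1007) = 160749/896230 = 0.17936
Risk in exposed = 159/1049 = 0.15157; risk in unexposed = 1007/2018 = 0.49901; RR = 0.30375
OR/RR = 0.17936 / 0.30375 = 0.59049
The outcome is not rare, so the OR lies further from 1 than the RR.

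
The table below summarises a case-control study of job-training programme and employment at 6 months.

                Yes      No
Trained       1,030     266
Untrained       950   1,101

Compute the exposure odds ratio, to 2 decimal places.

4.49

Cells: a = 1030, b = 266, c = 950, d = 1101.
OR = (a·d)/(b·c) = (1030 × 1101) / (266 × 950) = 1134030 / 252700 = 4.48765
The odds of employment at 6 months are about 4.49 times as high in the trained group.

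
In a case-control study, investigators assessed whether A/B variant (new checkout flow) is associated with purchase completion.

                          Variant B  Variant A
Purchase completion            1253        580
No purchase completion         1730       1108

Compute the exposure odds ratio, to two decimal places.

Reading the table with exposure as columns: a = 1253 (Variant B, case), b = 1730 (Variant B, non-case), c = 580 (Variant A, case), d = 1108.
OR = (a·d)/(b·c) = (1253 × 1108) / (1730 × 580) = 1388324 / 1003400 = 1.38362
The odds of purchase completion are about 1.38 times as high in the variant b group.

1.38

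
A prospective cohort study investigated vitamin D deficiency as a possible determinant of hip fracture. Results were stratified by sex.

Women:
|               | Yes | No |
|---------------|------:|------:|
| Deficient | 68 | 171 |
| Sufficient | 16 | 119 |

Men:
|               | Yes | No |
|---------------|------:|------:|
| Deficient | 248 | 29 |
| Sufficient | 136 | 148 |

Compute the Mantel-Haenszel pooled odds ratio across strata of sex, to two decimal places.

6.07

OR_MH = Σ(aᵢdᵢ/nᵢ) / Σ(bᵢcᵢ/nᵢ), where nᵢ is the stratum total.
Stratum 1 (Women): n = 374; a·d/n = 68·119/374 = 21.6364; b·c/n = 171·16/374 = 7.3155
Stratum 2 (Men): n = 561; a·d/n = 248·148/561 = 65.4260; b·c/n = 29·136/561 = 7.0303
OR_MH = (21.6364 + 65.4260) / (7.3155 + 7.0303) = 87.0624 / 14.3458 = 6.06884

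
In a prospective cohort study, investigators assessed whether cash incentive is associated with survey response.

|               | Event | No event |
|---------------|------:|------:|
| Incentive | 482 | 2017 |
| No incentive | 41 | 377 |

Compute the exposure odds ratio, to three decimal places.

Cells: a = 482, b = 2017, c = 41, d = 377.
OR = (a·d)/(b·c) = (482 × 377) / (2017 × 41) = 181714 / 82697 = 2.19735
The odds of survey response are about 2.20 times as high in the incentive group.

2.197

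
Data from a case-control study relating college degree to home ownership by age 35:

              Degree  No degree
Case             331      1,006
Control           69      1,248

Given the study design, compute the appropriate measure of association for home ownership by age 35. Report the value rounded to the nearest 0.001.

5.951

Reading the table with exposure as columns: a = 331 (Degree, case), b = 69 (Degree, non-case), c = 1006 (No degree, case), d = 1248.
This is a case-control study: participants were sampled on outcome status, so risks in the source population cannot be estimated directly — relative risk is not valid here. The odds ratio is the appropriate measure.
OR = (a·d)/(b·c) = (331 × 1248) / (69 × 1006) = 413088 / 69414 = 5.95108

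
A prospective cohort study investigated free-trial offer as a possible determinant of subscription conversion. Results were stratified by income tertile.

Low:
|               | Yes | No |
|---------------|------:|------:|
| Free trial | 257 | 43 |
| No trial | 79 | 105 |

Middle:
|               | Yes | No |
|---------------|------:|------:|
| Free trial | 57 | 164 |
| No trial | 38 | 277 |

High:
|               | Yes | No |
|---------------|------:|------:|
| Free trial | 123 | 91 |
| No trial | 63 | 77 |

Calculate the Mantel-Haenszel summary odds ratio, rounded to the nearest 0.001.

3.214

OR_MH = Σ(aᵢdᵢ/nᵢ) / Σ(bᵢcᵢ/nᵢ), where nᵢ is the stratum total.
Stratum 1 (Low): n = 484; a·d/n = 257·105/484 = 55.7541; b·c/n = 43·79/484 = 7.0186
Stratum 2 (Middle): n = 536; a·d/n = 57·277/536 = 29.4571; b·c/n = 164·38/536 = 11.6269
Stratum 3 (High): n = 354; a·d/n = 123·77/354 = 26.7542; b·c/n = 91·63/354 = 16.1949
OR_MH = (55.7541 + 29.4571 + 26.7542) / (7.0186 + 11.6269 + 16.1949) = 111.9655 / 34.8404 = 3.21367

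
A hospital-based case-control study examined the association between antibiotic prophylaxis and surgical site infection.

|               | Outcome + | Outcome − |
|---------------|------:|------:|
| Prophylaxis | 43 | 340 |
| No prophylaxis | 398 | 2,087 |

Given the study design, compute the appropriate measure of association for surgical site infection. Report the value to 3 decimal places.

0.663

Cells: a = 43, b = 340, c = 398, d = 2087.
This is a hospital-based case-control study: participants were sampled on outcome status, so risks in the source population cannot be estimated directly — relative risk is not valid here. The odds ratio is the appropriate measure.
OR = (a·d)/(b·c) = (43 × 2087) / (340 × 398) = 89741 / 135320 = 0.66318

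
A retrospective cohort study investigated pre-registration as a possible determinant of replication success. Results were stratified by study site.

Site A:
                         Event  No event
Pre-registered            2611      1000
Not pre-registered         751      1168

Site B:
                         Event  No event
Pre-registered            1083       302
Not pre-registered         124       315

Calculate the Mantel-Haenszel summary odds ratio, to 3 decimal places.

OR_MH = Σ(aᵢdᵢ/nᵢ) / Σ(bᵢcᵢ/nᵢ), where nᵢ is the stratum total.
Stratum 1 (Site A): n = 5530; a·d/n = 2611·1168/5530 = 551.4734; b·c/n = 1000·751/5530 = 135.8047
Stratum 2 (Site B): n = 1824; a·d/n = 1083·315/1824 = 187.0312; b·c/n = 302·124/1824 = 20.5307
OR_MH = (551.4734 + 187.0312) / (135.8047 + 20.5307) = 738.5047 / 156.3354 = 4.72385

4.724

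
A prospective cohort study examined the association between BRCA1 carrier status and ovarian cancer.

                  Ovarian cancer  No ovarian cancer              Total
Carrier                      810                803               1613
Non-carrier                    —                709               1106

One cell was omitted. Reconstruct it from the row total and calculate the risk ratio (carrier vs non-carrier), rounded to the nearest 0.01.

1.40

The missing cell is in the unexposed row: 1106 − 709 = 397.
So a = 810, b = 803, c = 397, d = 709.
RR = [a/(a+b)] / [c/(c+d)] = (810/1613) / (397/1106) = 0.50217/0.35895 = 1.39899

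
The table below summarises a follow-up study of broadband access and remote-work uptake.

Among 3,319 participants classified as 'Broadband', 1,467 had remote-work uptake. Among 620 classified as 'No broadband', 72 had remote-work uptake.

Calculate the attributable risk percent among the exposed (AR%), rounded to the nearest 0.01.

From the description: a = 1467, b = 1852, c = 72, d = 548.
Risk in exposed = 1467/3319 = 0.44200; risk in unexposed = 72/620 = 0.11613.
RR = 0.44200/0.11613 = 3.80612
AR% = (RR − 1)/RR × 100 = (3.80612 − 1)/3.80612 × 100 = 73.7265%

73.73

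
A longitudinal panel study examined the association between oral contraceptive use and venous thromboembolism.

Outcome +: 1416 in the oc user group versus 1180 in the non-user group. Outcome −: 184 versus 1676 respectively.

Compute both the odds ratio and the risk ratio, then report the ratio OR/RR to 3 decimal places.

5.103

From the description: a = 1416, b = 184, c = 1180, d = 1676.
OR = (1416·1676)/(184·1180) = 2373216/217120 = 10.93043
Risk in exposed = 1416/1600 = 0.88500; risk in unexposed = 1180/2856 = 0.41317; RR = 2.14200
OR/RR = 10.93043 / 2.14200 = 5.10291
The outcome is not rare, so the OR lies further from 1 than the RR.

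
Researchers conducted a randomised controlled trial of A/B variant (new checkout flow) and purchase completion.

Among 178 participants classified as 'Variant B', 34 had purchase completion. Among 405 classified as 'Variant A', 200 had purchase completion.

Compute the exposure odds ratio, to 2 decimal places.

0.24

From the description: a = 34, b = 144, c = 200, d = 205.
OR = (a·d)/(b·c) = (34 × 205) / (144 × 200) = 6970 / 28800 = 0.24201
Exposure is associated with lower odds of purchase completion (OR = 0.24 < 1).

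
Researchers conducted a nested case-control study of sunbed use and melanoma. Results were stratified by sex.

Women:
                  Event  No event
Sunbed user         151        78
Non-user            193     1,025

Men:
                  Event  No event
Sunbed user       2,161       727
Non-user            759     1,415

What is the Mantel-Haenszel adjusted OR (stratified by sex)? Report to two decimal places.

OR_MH = Σ(aᵢdᵢ/nᵢ) / Σ(bᵢcᵢ/nᵢ), where nᵢ is the stratum total.
Stratum 1 (Women): n = 1447; a·d/n = 151·1025/1447 = 106.9627; b·c/n = 78·193/1447 = 10.4036
Stratum 2 (Men): n = 5062; a·d/n = 2161·1415/5062 = 604.0725; b·c/n = 727·759/5062 = 109.0069
OR_MH = (106.9627 + 604.0725) / (10.4036 + 109.0069) = 711.0352 / 119.4105 = 5.95454

5.95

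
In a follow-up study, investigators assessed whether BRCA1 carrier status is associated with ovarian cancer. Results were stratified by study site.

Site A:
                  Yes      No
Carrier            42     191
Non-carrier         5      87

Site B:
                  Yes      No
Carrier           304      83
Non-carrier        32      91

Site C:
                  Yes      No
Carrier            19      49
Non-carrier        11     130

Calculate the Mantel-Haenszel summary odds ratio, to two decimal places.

OR_MH = Σ(aᵢdᵢ/nᵢ) / Σ(bᵢcᵢ/nᵢ), where nᵢ is the stratum total.
Stratum 1 (Site A): n = 325; a·d/n = 42·87/325 = 11.2431; b·c/n = 191·5/325 = 2.9385
Stratum 2 (Site B): n = 510; a·d/n = 304·91/510 = 54.2431; b·c/n = 83·32/510 = 5.2078
Stratum 3 (Site C): n = 209; a·d/n = 19·130/209 = 11.8182; b·c/n = 49·11/209 = 2.5789
OR_MH = (11.2431 + 54.2431 + 11.8182) / (2.9385 + 5.2078 + 2.5789) = 77.3044 / 10.7253 = 7.20770

7.21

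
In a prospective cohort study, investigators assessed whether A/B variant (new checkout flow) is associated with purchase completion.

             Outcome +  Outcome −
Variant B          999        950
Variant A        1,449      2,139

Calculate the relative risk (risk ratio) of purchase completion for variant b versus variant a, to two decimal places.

Cells: a = 999, b = 950, c = 1449, d = 2139.
Risk in exposed = 999/1949 = 0.51257; risk in unexposed = 1449/3588 = 0.40385.
RR = 0.51257 / 0.40385 = 1.26922
The risk among the exposed is 1.27 times that among the unexposed.

1.27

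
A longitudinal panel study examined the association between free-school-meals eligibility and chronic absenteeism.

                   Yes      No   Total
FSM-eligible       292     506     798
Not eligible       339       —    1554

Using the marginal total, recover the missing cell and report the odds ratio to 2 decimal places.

The missing cell is in the unexposed row: 1554 − 339 = 1215.
So a = 292, b = 506, c = 339, d = 1215.
OR = (a·d)/(b·c) = (292 × 1215) / (506 × 339) = 354780 / 171534 = 2.06828

2.07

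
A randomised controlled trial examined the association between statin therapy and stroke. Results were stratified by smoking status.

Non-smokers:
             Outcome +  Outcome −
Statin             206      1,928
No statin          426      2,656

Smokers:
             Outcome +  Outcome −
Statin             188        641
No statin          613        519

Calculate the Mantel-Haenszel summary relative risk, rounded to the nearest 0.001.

RR_MH = Σ(aᵢ·n₀ᵢ/nᵢ) / Σ(cᵢ·n₁ᵢ/nᵢ), with n₁ᵢ = aᵢ+bᵢ (exposed), n₀ᵢ = cᵢ+dᵢ (unexposed), nᵢ = n₁ᵢ+n₀ᵢ.
Stratum 1 (Non-smokers): n₁ = 2134, n₀ = 3082, n = 5216; a·n₀/n = 206·3082/5216 = 121.7201; c·n₁/n = 426·2134/5216 = 174.2876
Stratum 2 (Smokers): n₁ = 829, n₀ = 1132, n = 1961; a·n₀/n = 188·1132/1961 = 108.5242; c·n₁/n = 613·829/1961 = 259.1418
RR_MH = (121.7201 + 108.5242) / (174.2876 + 259.1418) = 230.2443 / 433.4293 = 0.53122

0.531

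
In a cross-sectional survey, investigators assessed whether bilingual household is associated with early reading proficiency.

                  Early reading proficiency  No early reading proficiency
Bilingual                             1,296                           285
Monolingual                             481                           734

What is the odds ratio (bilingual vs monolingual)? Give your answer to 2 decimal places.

Cells: a = 1296, b = 285, c = 481, d = 734.
OR = (a·d)/(b·c) = (1296 × 734) / (285 × 481) = 951264 / 137085 = 6.93923
The odds of early reading proficiency are about 6.94 times as high in the bilingual group.

6.94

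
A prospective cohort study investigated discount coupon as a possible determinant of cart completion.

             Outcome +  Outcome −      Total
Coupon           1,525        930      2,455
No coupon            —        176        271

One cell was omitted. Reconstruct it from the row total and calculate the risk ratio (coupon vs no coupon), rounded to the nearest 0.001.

1.772

The missing cell is in the unexposed row: 271 − 176 = 95.
So a = 1525, b = 930, c = 95, d = 176.
RR = [a/(a+b)] / [c/(c+d)] = (1525/2455) / (95/271) = 0.62118/0.35055 = 1.77200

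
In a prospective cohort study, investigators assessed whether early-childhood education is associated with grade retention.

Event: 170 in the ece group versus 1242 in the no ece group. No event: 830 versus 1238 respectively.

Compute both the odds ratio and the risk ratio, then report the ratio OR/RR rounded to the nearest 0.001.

0.601

From the description: a = 170, b = 830, c = 1242, d = 1238.
OR = (170·1238)/(830·1242) = 210460/1030860 = 0.20416
Risk in exposed = 170/1000 = 0.17000; risk in unexposed = 1242/2480 = 0.50081; RR = 0.33945
OR/RR = 0.20416 / 0.33945 = 0.60144
The outcome is not rare, so the OR lies further from 1 than the RR.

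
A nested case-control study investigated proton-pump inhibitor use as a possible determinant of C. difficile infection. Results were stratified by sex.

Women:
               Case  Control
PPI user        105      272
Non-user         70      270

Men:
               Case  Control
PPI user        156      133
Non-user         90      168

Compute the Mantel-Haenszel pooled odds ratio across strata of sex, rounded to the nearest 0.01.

1.81

OR_MH = Σ(aᵢdᵢ/nᵢ) / Σ(bᵢcᵢ/nᵢ), where nᵢ is the stratum total.
Stratum 1 (Women): n = 717; a·d/n = 105·270/717 = 39.5397; b·c/n = 272·70/717 = 26.5551
Stratum 2 (Men): n = 547; a·d/n = 156·168/547 = 47.9122; b·c/n = 133·90/547 = 21.8830
OR_MH = (39.5397 + 47.9122) / (26.5551 + 21.8830) = 87.4520 / 48.4381 = 1.80544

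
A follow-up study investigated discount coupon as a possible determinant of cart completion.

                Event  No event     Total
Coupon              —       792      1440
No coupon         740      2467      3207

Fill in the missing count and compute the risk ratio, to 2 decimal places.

1.95

The missing cell is in the exposed row: 1440 − 792 = 648.
So a = 648, b = 792, c = 740, d = 2467.
RR = [a/(a+b)] / [c/(c+d)] = (648/1440) / (740/3207) = 0.45000/0.23075 = 1.95020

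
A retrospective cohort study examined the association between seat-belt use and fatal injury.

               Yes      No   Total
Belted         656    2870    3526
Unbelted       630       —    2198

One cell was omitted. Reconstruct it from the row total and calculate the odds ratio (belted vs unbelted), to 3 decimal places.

0.569

The missing cell is in the unexposed row: 2198 − 630 = 1568.
So a = 656, b = 2870, c = 630, d = 1568.
OR = (a·d)/(b·c) = (656 × 1568) / (2870 × 630) = 1028608 / 1808100 = 0.56889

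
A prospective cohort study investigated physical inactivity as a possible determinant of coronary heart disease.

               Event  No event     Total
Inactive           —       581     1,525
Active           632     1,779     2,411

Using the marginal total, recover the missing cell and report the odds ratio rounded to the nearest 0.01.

The missing cell is in the exposed row: 1525 − 581 = 944.
So a = 944, b = 581, c = 632, d = 1779.
OR = (a·d)/(b·c) = (944 × 1779) / (581 × 632) = 1679376 / 367192 = 4.57356

4.57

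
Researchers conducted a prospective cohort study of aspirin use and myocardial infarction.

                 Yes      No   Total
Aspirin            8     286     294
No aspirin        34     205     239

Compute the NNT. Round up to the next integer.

Risk in treated group = 8/294 = 0.02721; risk in control = 34/239 = 0.14226.
Absolute risk reduction = 0.14226 − 0.02721 = 0.11505
NNT = 1 / ARR = 1 / 0.11505 = 8.692 → round up → 9

9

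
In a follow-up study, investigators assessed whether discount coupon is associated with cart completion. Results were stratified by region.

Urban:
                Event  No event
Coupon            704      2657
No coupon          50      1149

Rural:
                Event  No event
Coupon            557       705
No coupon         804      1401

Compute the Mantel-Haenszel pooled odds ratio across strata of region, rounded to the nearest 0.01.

OR_MH = Σ(aᵢdᵢ/nᵢ) / Σ(bᵢcᵢ/nᵢ), where nᵢ is the stratum total.
Stratum 1 (Urban): n = 4560; a·d/n = 704·1149/4560 = 177.3895; b·c/n = 2657·50/4560 = 29.1338
Stratum 2 (Rural): n = 3467; a·d/n = 557·1401/3467 = 225.0813; b·c/n = 705·804/3467 = 163.4900
OR_MH = (177.3895 + 225.0813) / (29.1338 + 163.4900) = 402.4708 / 192.6238 = 2.08941

2.09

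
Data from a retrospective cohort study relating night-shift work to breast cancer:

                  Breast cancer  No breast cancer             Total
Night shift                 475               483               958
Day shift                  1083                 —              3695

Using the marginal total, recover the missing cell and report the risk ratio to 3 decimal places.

The missing cell is in the unexposed row: 3695 − 1083 = 2612.
So a = 475, b = 483, c = 1083, d = 2612.
RR = [a/(a+b)] / [c/(c+d)] = (475/958) / (1083/3695) = 0.49582/0.29310 = 1.69166

1.692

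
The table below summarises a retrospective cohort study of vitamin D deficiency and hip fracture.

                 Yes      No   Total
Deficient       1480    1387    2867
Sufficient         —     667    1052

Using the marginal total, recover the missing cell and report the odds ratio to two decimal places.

1.85

The missing cell is in the unexposed row: 1052 − 667 = 385.
So a = 1480, b = 1387, c = 385, d = 667.
OR = (a·d)/(b·c) = (1480 × 667) / (1387 × 385) = 987160 / 533995 = 1.84863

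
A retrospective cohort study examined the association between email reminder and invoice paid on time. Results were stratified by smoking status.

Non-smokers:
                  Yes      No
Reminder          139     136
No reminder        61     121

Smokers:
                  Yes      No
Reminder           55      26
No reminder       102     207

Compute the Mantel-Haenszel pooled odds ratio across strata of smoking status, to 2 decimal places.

2.64

OR_MH = Σ(aᵢdᵢ/nᵢ) / Σ(bᵢcᵢ/nᵢ), where nᵢ is the stratum total.
Stratum 1 (Non-smokers): n = 457; a·d/n = 139·121/457 = 36.8031; b·c/n = 136·61/457 = 18.1532
Stratum 2 (Smokers): n = 390; a·d/n = 55·207/390 = 29.1923; b·c/n = 26·102/390 = 6.8000
OR_MH = (36.8031 + 29.1923) / (18.1532 + 6.8000) = 65.9954 / 24.9532 = 2.64477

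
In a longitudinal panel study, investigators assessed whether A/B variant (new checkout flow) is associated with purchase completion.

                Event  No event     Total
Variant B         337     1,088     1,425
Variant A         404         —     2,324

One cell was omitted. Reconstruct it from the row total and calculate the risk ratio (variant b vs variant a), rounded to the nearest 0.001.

The missing cell is in the unexposed row: 2324 − 404 = 1920.
So a = 337, b = 1088, c = 404, d = 1920.
RR = [a/(a+b)] / [c/(c+d)] = (337/1425) / (404/2324) = 0.23649/0.17384 = 1.36041

1.360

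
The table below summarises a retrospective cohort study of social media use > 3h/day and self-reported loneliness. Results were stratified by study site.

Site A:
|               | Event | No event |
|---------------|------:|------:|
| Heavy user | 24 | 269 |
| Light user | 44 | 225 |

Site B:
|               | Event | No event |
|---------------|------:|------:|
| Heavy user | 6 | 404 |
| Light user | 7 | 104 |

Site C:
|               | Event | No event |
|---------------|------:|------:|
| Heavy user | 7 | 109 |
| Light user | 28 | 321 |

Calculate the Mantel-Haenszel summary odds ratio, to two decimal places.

OR_MH = Σ(aᵢdᵢ/nᵢ) / Σ(bᵢcᵢ/nᵢ), where nᵢ is the stratum total.
Stratum 1 (Site A): n = 562; a·d/n = 24·225/562 = 9.6085; b·c/n = 269·44/562 = 21.0605
Stratum 2 (Site B): n = 521; a·d/n = 6·104/521 = 1.1977; b·c/n = 404·7/521 = 5.4280
Stratum 3 (Site C): n = 465; a·d/n = 7·321/465 = 4.8323; b·c/n = 109·28/465 = 6.5634
OR_MH = (9.6085 + 1.1977 + 4.8323) / (21.0605 + 5.4280 + 6.5634) = 15.6385 / 33.0520 = 0.47315

0.47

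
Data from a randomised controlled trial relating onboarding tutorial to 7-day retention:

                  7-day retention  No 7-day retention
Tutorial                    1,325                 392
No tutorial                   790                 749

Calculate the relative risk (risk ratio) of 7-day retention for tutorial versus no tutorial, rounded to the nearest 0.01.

Cells: a = 1325, b = 392, c = 790, d = 749.
Risk in exposed = 1325/1717 = 0.77169; risk in unexposed = 790/1539 = 0.51332.
RR = 0.77169 / 0.51332 = 1.50334
The risk among the exposed is 1.50 times that among the unexposed.

1.50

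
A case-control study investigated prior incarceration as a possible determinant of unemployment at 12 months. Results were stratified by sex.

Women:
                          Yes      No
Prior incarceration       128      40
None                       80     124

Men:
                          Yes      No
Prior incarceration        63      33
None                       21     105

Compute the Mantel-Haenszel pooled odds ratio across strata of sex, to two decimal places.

OR_MH = Σ(aᵢdᵢ/nᵢ) / Σ(bᵢcᵢ/nᵢ), where nᵢ is the stratum total.
Stratum 1 (Women): n = 372; a·d/n = 128·124/372 = 42.6667; b·c/n = 40·80/372 = 8.6022
Stratum 2 (Men): n = 222; a·d/n = 63·105/222 = 29.7973; b·c/n = 33·21/222 = 3.1216
OR_MH = (42.6667 + 29.7973) / (8.6022 + 3.1216) = 72.4640 / 11.7238 = 6.18094

6.18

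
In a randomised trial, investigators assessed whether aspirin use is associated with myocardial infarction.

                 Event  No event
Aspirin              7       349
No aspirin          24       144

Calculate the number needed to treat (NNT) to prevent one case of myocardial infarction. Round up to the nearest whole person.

9

Risk in treated group = 7/356 = 0.01966; risk in control = 24/168 = 0.14286.
Absolute risk reduction = 0.14286 − 0.01966 = 0.12319
NNT = 1 / ARR = 1 / 0.12319 = 8.117 → round up → 9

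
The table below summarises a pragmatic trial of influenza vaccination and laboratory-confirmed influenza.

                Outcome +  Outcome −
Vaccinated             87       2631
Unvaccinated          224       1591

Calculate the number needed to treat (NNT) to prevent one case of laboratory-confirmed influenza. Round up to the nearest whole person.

11

Risk in treated group = 87/2718 = 0.03201; risk in control = 224/1815 = 0.12342.
Absolute risk reduction = 0.12342 − 0.03201 = 0.09141
NNT = 1 / ARR = 1 / 0.09141 = 10.940 → round up → 11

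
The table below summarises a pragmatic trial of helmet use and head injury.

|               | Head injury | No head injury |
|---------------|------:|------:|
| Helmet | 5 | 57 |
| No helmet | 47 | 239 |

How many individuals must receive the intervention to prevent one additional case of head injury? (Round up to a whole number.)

12

Risk in treated group = 5/62 = 0.08065; risk in control = 47/286 = 0.16434.
Absolute risk reduction = 0.16434 − 0.08065 = 0.08369
NNT = 1 / ARR = 1 / 0.08369 = 11.949 → round up → 12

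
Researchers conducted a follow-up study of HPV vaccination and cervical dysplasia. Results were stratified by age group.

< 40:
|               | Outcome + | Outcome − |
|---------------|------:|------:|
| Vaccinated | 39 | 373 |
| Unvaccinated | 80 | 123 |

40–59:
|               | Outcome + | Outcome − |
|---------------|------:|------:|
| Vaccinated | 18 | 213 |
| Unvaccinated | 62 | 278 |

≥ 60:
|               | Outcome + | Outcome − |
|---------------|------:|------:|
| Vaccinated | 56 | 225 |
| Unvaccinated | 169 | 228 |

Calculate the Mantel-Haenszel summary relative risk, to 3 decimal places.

RR_MH = Σ(aᵢ·n₀ᵢ/nᵢ) / Σ(cᵢ·n₁ᵢ/nᵢ), with n₁ᵢ = aᵢ+bᵢ (exposed), n₀ᵢ = cᵢ+dᵢ (unexposed), nᵢ = n₁ᵢ+n₀ᵢ.
Stratum 1 (< 40): n₁ = 412, n₀ = 203, n = 615; a·n₀/n = 39·203/615 = 12.8732; c·n₁/n = 80·412/615 = 53.5935
Stratum 2 (40–59): n₁ = 231, n₀ = 340, n = 571; a·n₀/n = 18·340/571 = 10.7180; c·n₁/n = 62·231/571 = 25.0823
Stratum 3 (≥ 60): n₁ = 281, n₀ = 397, n = 678; a·n₀/n = 56·397/678 = 32.7906; c·n₁/n = 169·281/678 = 70.0428
RR_MH = (12.8732 + 10.7180 + 32.7906) / (53.5935 + 25.0823 + 70.0428) = 56.3818 / 148.7186 = 0.37912

0.379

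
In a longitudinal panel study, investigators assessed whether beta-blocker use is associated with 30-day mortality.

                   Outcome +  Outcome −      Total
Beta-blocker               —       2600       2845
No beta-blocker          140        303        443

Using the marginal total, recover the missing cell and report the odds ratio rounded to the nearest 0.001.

0.204

The missing cell is in the exposed row: 2845 − 2600 = 245.
So a = 245, b = 2600, c = 140, d = 303.
OR = (a·d)/(b·c) = (245 × 303) / (2600 × 140) = 74235 / 364000 = 0.20394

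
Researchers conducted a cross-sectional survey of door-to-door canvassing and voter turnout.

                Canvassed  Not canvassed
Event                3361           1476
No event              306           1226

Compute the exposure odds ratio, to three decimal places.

9.123

Reading the table with exposure as columns: a = 3361 (Canvassed, case), b = 306 (Canvassed, non-case), c = 1476 (Not canvassed, case), d = 1226.
OR = (a·d)/(b·c) = (3361 × 1226) / (306 × 1476) = 4120586 / 451656 = 9.12328
The odds of voter turnout are about 9.12 times as high in the canvassed group.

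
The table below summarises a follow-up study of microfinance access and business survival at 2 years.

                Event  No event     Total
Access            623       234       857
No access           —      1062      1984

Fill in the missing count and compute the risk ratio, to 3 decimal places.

1.564

The missing cell is in the unexposed row: 1984 − 1062 = 922.
So a = 623, b = 234, c = 922, d = 1062.
RR = [a/(a+b)] / [c/(c+d)] = (623/857) / (922/1984) = 0.72695/0.46472 = 1.56429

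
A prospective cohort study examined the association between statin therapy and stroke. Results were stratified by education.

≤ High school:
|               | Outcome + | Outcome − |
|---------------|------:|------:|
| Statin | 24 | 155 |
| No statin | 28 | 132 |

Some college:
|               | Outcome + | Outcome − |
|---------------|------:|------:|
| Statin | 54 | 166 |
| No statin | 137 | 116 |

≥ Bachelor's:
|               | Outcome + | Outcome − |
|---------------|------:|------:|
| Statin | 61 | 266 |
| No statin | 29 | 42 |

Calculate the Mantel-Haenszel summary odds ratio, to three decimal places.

OR_MH = Σ(aᵢdᵢ/nᵢ) / Σ(bᵢcᵢ/nᵢ), where nᵢ is the stratum total.
Stratum 1 (≤ High school): n = 339; a·d/n = 24·132/339 = 9.3451; b·c/n = 155·28/339 = 12.8024
Stratum 2 (Some college): n = 473; a·d/n = 54·116/473 = 13.2431; b·c/n = 166·137/473 = 48.0803
Stratum 3 (≥ Bachelor's): n = 398; a·d/n = 61·42/398 = 6.4372; b·c/n = 266·29/398 = 19.3819
OR_MH = (9.3451 + 13.2431 + 6.4372) / (12.8024 + 48.0803 + 19.3819) = 29.0254 / 80.2646 = 0.36162

0.362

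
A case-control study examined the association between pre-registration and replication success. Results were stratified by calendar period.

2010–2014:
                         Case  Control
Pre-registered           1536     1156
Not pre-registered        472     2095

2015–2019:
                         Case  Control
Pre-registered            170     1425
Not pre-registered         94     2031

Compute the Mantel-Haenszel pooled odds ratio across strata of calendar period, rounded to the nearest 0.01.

OR_MH = Σ(aᵢdᵢ/nᵢ) / Σ(bᵢcᵢ/nᵢ), where nᵢ is the stratum total.
Stratum 1 (2010–2014): n = 5259; a·d/n = 1536·2095/5259 = 611.8882; b·c/n = 1156·472/5259 = 103.7520
Stratum 2 (2015–2019): n = 3720; a·d/n = 170·2031/3720 = 92.8145; b·c/n = 1425·94/3720 = 36.0081
OR_MH = (611.8882 + 92.8145) / (103.7520 + 36.0081) = 704.7027 / 139.7601 = 5.04223

5.04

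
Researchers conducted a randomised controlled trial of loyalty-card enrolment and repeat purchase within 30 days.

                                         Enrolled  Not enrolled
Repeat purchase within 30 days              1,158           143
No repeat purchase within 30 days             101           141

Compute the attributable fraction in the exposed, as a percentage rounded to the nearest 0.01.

Reading the table with exposure as columns: a = 1158 (Enrolled, case), b = 101 (Enrolled, non-case), c = 143 (Not enrolled, case), d = 141.
Risk in exposed = 1158/1259 = 0.91978; risk in unexposed = 143/284 = 0.50352.
RR = 0.91978/0.50352 = 1.82669
AR% = (RR − 1)/RR × 100 = (1.82669 − 1)/1.82669 × 100 = 45.2562%

45.26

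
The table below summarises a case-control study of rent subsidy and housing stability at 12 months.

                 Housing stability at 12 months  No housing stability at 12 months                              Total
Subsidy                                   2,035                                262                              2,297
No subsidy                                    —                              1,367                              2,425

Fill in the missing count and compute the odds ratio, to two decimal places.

The missing cell is in the unexposed row: 2425 − 1367 = 1058.
So a = 2035, b = 262, c = 1058, d = 1367.
OR = (a·d)/(b·c) = (2035 × 1367) / (262 × 1058) = 2781845 / 277196 = 10.03566

10.04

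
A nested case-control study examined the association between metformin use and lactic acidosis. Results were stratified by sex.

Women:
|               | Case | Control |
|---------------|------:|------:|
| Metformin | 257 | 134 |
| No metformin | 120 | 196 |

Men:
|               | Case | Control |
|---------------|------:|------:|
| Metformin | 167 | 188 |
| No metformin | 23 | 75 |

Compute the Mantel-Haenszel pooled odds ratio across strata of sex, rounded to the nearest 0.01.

OR_MH = Σ(aᵢdᵢ/nᵢ) / Σ(bᵢcᵢ/nᵢ), where nᵢ is the stratum total.
Stratum 1 (Women): n = 707; a·d/n = 257·196/707 = 71.2475; b·c/n = 134·120/707 = 22.7440
Stratum 2 (Men): n = 453; a·d/n = 167·75/453 = 27.6490; b·c/n = 188·23/453 = 9.5453
OR_MH = (71.2475 + 27.6490) / (22.7440 + 9.5453) = 98.8965 / 32.2892 = 3.06283

3.06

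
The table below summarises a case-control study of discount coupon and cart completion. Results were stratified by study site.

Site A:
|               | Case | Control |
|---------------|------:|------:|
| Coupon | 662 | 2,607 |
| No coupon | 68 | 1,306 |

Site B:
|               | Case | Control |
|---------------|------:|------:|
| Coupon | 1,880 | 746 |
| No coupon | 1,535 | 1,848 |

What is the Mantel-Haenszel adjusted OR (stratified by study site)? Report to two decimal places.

3.34

OR_MH = Σ(aᵢdᵢ/nᵢ) / Σ(bᵢcᵢ/nᵢ), where nᵢ is the stratum total.
Stratum 1 (Site A): n = 4643; a·d/n = 662·1306/4643 = 186.2098; b·c/n = 2607·68/4643 = 38.1813
Stratum 2 (Site B): n = 6009; a·d/n = 1880·1848/6009 = 578.1727; b·c/n = 746·1535/6009 = 190.5658
OR_MH = (186.2098 + 578.1727) / (38.1813 + 190.5658) = 764.3825 / 228.7472 = 3.34160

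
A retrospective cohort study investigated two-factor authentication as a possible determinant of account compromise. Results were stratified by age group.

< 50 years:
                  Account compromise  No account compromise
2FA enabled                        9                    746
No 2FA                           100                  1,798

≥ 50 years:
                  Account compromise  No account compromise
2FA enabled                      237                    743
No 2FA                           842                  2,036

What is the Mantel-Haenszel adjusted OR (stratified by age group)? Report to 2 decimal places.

0.69

OR_MH = Σ(aᵢdᵢ/nᵢ) / Σ(bᵢcᵢ/nᵢ), where nᵢ is the stratum total.
Stratum 1 (< 50 years): n = 2653; a·d/n = 9·1798/2653 = 6.0995; b·c/n = 746·100/2653 = 28.1191
Stratum 2 (≥ 50 years): n = 3858; a·d/n = 237·2036/3858 = 125.0731; b·c/n = 743·842/3858 = 162.1581
OR_MH = (6.0995 + 125.0731) / (28.1191 + 162.1581) = 131.1726 / 190.2772 = 0.68938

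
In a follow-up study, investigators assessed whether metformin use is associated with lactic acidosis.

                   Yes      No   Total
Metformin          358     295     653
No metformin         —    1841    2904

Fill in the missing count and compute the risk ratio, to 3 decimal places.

The missing cell is in the unexposed row: 2904 − 1841 = 1063.
So a = 358, b = 295, c = 1063, d = 1841.
RR = [a/(a+b)] / [c/(c+d)] = (358/653) / (1063/2904) = 0.54824/0.36605 = 1.49773

1.498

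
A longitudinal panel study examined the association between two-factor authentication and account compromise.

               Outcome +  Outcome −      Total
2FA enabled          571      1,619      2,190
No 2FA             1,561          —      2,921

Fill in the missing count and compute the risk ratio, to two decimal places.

The missing cell is in the unexposed row: 2921 − 1561 = 1360.
So a = 571, b = 1619, c = 1561, d = 1360.
RR = [a/(a+b)] / [c/(c+d)] = (571/2190) / (1561/2921) = 0.26073/0.53441 = 0.48789

0.49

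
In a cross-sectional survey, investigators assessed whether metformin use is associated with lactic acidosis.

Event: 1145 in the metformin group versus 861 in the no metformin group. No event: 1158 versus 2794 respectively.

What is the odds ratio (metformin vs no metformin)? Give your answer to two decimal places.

3.21

From the description: a = 1145, b = 1158, c = 861, d = 2794.
OR = (a·d)/(b·c) = (1145 × 2794) / (1158 × 861) = 3199130 / 997038 = 3.20863
The odds of lactic acidosis are about 3.21 times as high in the metformin group.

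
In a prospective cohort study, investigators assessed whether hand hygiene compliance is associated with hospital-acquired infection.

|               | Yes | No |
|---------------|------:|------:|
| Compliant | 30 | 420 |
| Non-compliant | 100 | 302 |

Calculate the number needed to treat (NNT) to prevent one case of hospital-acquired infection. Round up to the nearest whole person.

Risk in treated group = 30/450 = 0.06667; risk in control = 100/402 = 0.24876.
Absolute risk reduction = 0.24876 − 0.06667 = 0.18209
NNT = 1 / ARR = 1 / 0.18209 = 5.492 → round up → 6

6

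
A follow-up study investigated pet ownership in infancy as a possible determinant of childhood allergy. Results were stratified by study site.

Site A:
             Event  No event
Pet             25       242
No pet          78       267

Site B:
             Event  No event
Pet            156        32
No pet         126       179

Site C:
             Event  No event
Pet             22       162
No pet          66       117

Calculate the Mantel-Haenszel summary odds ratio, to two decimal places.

1.09

OR_MH = Σ(aᵢdᵢ/nᵢ) / Σ(bᵢcᵢ/nᵢ), where nᵢ is the stratum total.
Stratum 1 (Site A): n = 612; a·d/n = 25·267/612 = 10.9069; b·c/n = 242·78/612 = 30.8431
Stratum 2 (Site B): n = 493; a·d/n = 156·179/493 = 56.6410; b·c/n = 32·126/493 = 8.1785
Stratum 3 (Site C): n = 367; a·d/n = 22·117/367 = 7.0136; b·c/n = 162·66/367 = 29.1335
OR_MH = (10.9069 + 56.6410 + 7.0136) / (30.8431 + 8.1785 + 29.1335) = 74.5615 / 68.1552 = 1.09400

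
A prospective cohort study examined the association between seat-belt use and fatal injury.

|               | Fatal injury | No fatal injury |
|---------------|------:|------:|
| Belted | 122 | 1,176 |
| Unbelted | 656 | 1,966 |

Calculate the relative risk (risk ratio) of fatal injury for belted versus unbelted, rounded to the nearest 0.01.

Cells: a = 122, b = 1176, c = 656, d = 1966.
Risk in exposed = 122/1298 = 0.09399; risk in unexposed = 656/2622 = 0.25019.
RR = 0.09399 / 0.25019 = 0.37568
The risk is 62% lower among the exposed than among the unexposed.

0.38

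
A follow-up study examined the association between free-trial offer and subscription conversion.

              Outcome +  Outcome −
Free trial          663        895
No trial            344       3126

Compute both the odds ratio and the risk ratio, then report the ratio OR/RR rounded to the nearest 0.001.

Cells: a = 663, b = 895, c = 344, d = 3126.
OR = (663·3126)/(895·344) = 2072538/307880 = 6.73164
Risk in exposed = 663/1558 = 0.42555; risk in unexposed = 344/3470 = 0.09914; RR = 4.29257
OR/RR = 6.73164 / 4.29257 = 1.56821
The outcome is not rare, so the OR lies further from 1 than the RR.

1.568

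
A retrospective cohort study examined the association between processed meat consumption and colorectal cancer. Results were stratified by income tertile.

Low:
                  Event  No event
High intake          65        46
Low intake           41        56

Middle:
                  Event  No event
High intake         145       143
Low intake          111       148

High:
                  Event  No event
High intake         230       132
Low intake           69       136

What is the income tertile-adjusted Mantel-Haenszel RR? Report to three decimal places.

RR_MH = Σ(aᵢ·n₀ᵢ/nᵢ) / Σ(cᵢ·n₁ᵢ/nᵢ), with n₁ᵢ = aᵢ+bᵢ (exposed), n₀ᵢ = cᵢ+dᵢ (unexposed), nᵢ = n₁ᵢ+n₀ᵢ.
Stratum 1 (Low): n₁ = 111, n₀ = 97, n = 208; a·n₀/n = 65·97/208 = 30.3125; c·n₁/n = 41·111/208 = 21.8798
Stratum 2 (Middle): n₁ = 288, n₀ = 259, n = 547; a·n₀/n = 145·259/547 = 68.6563; c·n₁/n = 111·288/547 = 58.4424
Stratum 3 (High): n₁ = 362, n₀ = 205, n = 567; a·n₀/n = 230·205/567 = 83.1570; c·n₁/n = 69·362/567 = 44.0529
RR_MH = (30.3125 + 68.6563 + 83.1570) / (21.8798 + 58.4424 + 44.0529) = 182.1258 / 124.3751 = 1.46433

1.464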